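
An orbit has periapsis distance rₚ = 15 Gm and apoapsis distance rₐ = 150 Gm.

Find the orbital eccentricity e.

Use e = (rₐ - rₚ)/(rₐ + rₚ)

Convert to SI: rₚ = 15 Gm = 1.5e+10 m; rₐ = 150 Gm = 1.5e+11 m.
e = (rₐ − rₚ) / (rₐ + rₚ).
e = (1.5e+11 − 1.5e+10) / (1.5e+11 + 1.5e+10) = 1.35e+11 / 1.65e+11 ≈ 0.8182.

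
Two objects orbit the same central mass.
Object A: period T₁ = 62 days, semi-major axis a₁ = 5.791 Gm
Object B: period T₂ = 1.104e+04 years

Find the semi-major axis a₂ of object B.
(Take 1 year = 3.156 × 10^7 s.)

Convert to SI: T₁ = 62 days = 5.3568e+06 s; a₁ = 5.791 Gm = 5.791e+09 m; T₂ = 1.104e+04 years = 3.48422e+11 s.
Kepler's third law: (T₁/T₂)² = (a₁/a₂)³ ⇒ a₂ = a₁ · (T₂/T₁)^(2/3).
T₂/T₁ = 3.48422e+11 / 5.3568e+06 = 65043.
a₂ = 5.791e+09 · (65043)^(2/3) m ≈ 9.366e+12 m = 9.366 Tm.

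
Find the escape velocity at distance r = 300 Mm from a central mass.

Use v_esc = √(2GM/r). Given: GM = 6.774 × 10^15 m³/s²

Convert to SI: r = 300 Mm = 3e+08 m.
Escape velocity comes from setting total energy to zero: ½v² − GM/r = 0 ⇒ v_esc = √(2GM / r).
v_esc = √(2 · 6.774e+15 / 3e+08) m/s ≈ 6720 m/s = 6.72 km/s.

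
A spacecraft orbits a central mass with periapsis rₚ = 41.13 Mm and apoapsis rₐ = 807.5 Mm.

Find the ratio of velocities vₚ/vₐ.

Convert to SI: rₚ = 41.13 Mm = 4.113e+07 m; rₐ = 807.5 Mm = 8.075e+08 m.
Conservation of angular momentum gives rₚvₚ = rₐvₐ, so vₚ/vₐ = rₐ/rₚ.
vₚ/vₐ = 8.075e+08 / 4.113e+07 ≈ 19.63.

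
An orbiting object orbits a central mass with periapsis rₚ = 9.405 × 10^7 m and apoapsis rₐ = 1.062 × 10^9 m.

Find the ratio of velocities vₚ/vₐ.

Conservation of angular momentum gives rₚvₚ = rₐvₐ, so vₚ/vₐ = rₐ/rₚ.
vₚ/vₐ = 1.062e+09 / 9.405e+07 ≈ 11.29.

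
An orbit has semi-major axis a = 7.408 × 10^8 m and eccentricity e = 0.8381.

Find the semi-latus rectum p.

p = a (1 − e²).
p = 7.408e+08 · (1 − (0.8381)²) = 7.408e+08 · 0.297588 ≈ 2.205e+08 m = 2.205 × 10^8 m.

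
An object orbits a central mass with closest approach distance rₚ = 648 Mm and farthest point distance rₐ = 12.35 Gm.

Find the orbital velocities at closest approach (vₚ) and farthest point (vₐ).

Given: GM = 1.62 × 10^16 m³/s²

Convert to SI: rₚ = 648 Mm = 6.48e+08 m; rₐ = 12.35 Gm = 1.235e+10 m.
Use the vis-viva equation v² = GM(2/r − 1/a) with a = (rₚ + rₐ)/2 = (6.48e+08 + 1.235e+10)/2 = 6.499e+09 m.
vₚ = √(GM · (2/rₚ − 1/a)) = √(1.62e+16 · (2/6.48e+08 − 1/6.499e+09)) m/s ≈ 6893 m/s = 6.893 km/s.
vₐ = √(GM · (2/rₐ − 1/a)) = √(1.62e+16 · (2/1.235e+10 − 1/6.499e+09)) m/s ≈ 361.6 m/s = 361.6 m/s.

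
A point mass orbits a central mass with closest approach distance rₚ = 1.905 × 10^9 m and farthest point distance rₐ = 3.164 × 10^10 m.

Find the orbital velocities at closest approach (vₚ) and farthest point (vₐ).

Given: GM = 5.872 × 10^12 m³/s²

Use the vis-viva equation v² = GM(2/r − 1/a) with a = (rₚ + rₐ)/2 = (1.905e+09 + 3.164e+10)/2 = 1.67725e+10 m.
vₚ = √(GM · (2/rₚ − 1/a)) = √(5.872e+12 · (2/1.905e+09 − 1/1.67725e+10)) m/s ≈ 76.25 m/s = 76.25 m/s.
vₐ = √(GM · (2/rₐ − 1/a)) = √(5.872e+12 · (2/3.164e+10 − 1/1.67725e+10)) m/s ≈ 4.591 m/s = 4.591 m/s.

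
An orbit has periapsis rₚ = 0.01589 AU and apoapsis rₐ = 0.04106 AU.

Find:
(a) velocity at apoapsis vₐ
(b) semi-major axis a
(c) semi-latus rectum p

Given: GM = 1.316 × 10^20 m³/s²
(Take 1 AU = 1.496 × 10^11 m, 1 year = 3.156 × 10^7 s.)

Convert to SI: rₚ = 0.01589 AU = 2.37714e+09 m; rₐ = 0.04106 AU = 6.14258e+09 m.
(a) With a = (rₚ + rₐ)/2 = 4.25986e+09 m, vₐ = √(GM (2/rₐ − 1/a)) = √(1.316e+20 · (2/6.14258e+09 − 1/4.25986e+09)) m/s ≈ 1.093e+05 m/s
(b) a = (rₚ + rₐ)/2 = (2.37714e+09 + 6.14258e+09)/2 ≈ 4.26e+09 m
(c) From a = (rₚ + rₐ)/2 = 4.25986e+09 m and e = (rₐ − rₚ)/(rₐ + rₚ) = 0.441967, p = a(1 − e²) = 4.25986e+09 · (1 − (0.441967)²) ≈ 3.428e+09 m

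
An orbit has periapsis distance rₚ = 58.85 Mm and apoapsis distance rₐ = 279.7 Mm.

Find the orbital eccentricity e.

Convert to SI: rₚ = 58.85 Mm = 5.885e+07 m; rₐ = 279.7 Mm = 2.797e+08 m.
e = (rₐ − rₚ) / (rₐ + rₚ).
e = (2.797e+08 − 5.885e+07) / (2.797e+08 + 5.885e+07) = 2.2085e+08 / 3.3855e+08 ≈ 0.6523.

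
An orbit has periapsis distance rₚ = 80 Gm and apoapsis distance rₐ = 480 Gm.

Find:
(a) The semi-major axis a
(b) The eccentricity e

Convert to SI: rₚ = 80 Gm = 8e+10 m; rₐ = 480 Gm = 4.8e+11 m.
(a) a = (rₚ + rₐ) / 2 = (8e+10 + 4.8e+11) / 2 ≈ 2.8e+11 m = 280 Gm.
(b) e = (rₐ − rₚ) / (rₐ + rₚ) = (4.8e+11 − 8e+10) / (4.8e+11 + 8e+10) ≈ 0.7143.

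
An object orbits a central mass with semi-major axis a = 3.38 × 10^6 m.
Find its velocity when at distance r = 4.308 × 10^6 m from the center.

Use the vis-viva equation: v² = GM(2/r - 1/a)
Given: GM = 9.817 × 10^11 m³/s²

Vis-viva: v = √(GM · (2/r − 1/a)).
2/r − 1/a = 2/4.308e+06 − 1/3.38e+06 = 1.68395e-07 m⁻¹.
v = √(9.817e+11 · 1.68395e-07) m/s ≈ 406.6 m/s = 406.6 m/s.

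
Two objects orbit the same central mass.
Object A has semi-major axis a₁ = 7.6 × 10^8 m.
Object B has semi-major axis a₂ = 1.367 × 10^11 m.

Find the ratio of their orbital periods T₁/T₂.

From Kepler's third law, (T₁/T₂)² = (a₁/a₂)³, so T₁/T₂ = (a₁/a₂)^(3/2).
a₁/a₂ = 7.6e+08 / 1.367e+11 = 0.00555962.
T₁/T₂ = (0.00555962)^(3/2) ≈ 0.0004145.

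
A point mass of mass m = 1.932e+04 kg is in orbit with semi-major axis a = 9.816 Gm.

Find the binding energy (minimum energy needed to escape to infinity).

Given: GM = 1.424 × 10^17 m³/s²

Convert to SI: a = 9.816 Gm = 9.816e+09 m.
Total orbital energy is E = −GMm/(2a); binding energy is E_bind = −E = GMm/(2a).
E_bind = 1.424e+17 · 1.932e+04 / (2 · 9.816e+09) J ≈ 1.401e+11 J = 140.1 GJ.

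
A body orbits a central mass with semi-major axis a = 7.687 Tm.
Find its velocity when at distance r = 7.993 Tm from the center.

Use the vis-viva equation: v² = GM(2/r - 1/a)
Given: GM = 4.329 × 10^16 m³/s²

Convert to SI: a = 7.687 Tm = 7.687e+12 m; r = 7.993 Tm = 7.993e+12 m.
Vis-viva: v = √(GM · (2/r − 1/a)).
2/r − 1/a = 2/7.993e+12 − 1/7.687e+12 = 1.20129e-13 m⁻¹.
v = √(4.329e+16 · 1.20129e-13) m/s ≈ 72.11 m/s = 72.11 m/s.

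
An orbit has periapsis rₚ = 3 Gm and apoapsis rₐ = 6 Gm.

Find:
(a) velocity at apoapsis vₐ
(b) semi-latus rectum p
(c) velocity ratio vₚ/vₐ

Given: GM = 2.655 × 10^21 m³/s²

Convert to SI: rₚ = 3 Gm = 3e+09 m; rₐ = 6 Gm = 6e+09 m.
(a) With a = (rₚ + rₐ)/2 = 4.5e+09 m, vₐ = √(GM (2/rₐ − 1/a)) = √(2.655e+21 · (2/6e+09 − 1/4.5e+09)) m/s ≈ 5.431e+05 m/s
(b) From a = (rₚ + rₐ)/2 = 4.5e+09 m and e = (rₐ − rₚ)/(rₐ + rₚ) = 0.333333, p = a(1 − e²) = 4.5e+09 · (1 − (0.333333)²) ≈ 4e+09 m
(c) Conservation of angular momentum (rₚvₚ = rₐvₐ) gives vₚ/vₐ = rₐ/rₚ = 6e+09/3e+09 ≈ 2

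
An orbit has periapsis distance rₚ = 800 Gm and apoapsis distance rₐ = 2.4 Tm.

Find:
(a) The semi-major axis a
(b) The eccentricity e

Convert to SI: rₚ = 800 Gm = 8e+11 m; rₐ = 2.4 Tm = 2.4e+12 m.
(a) a = (rₚ + rₐ) / 2 = (8e+11 + 2.4e+12) / 2 ≈ 1.6e+12 m = 1.6 Tm.
(b) e = (rₐ − rₚ) / (rₐ + rₚ) = (2.4e+12 − 8e+11) / (2.4e+12 + 8e+11) ≈ 0.5.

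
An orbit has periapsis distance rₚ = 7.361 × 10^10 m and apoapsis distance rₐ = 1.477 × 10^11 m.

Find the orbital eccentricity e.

e = (rₐ − rₚ) / (rₐ + rₚ).
e = (1.477e+11 − 7.361e+10) / (1.477e+11 + 7.361e+10) = 7.409e+10 / 2.2131e+11 ≈ 0.3348.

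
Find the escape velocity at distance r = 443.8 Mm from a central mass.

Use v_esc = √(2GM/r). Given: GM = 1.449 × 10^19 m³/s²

Convert to SI: r = 443.8 Mm = 4.438e+08 m.
Escape velocity comes from setting total energy to zero: ½v² − GM/r = 0 ⇒ v_esc = √(2GM / r).
v_esc = √(2 · 1.449e+19 / 4.438e+08) m/s ≈ 2.555e+05 m/s = 255.5 km/s.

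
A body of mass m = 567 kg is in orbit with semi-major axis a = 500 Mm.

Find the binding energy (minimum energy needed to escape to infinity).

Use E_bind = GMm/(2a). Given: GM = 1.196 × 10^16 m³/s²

Convert to SI: a = 500 Mm = 5e+08 m.
Total orbital energy is E = −GMm/(2a); binding energy is E_bind = −E = GMm/(2a).
E_bind = 1.196e+16 · 567 / (2 · 5e+08) J ≈ 6.781e+09 J = 6.781 GJ.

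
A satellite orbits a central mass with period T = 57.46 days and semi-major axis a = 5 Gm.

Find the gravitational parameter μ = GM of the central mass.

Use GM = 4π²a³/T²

Convert to SI: T = 57.46 days = 4.96454e+06 s; a = 5 Gm = 5e+09 m.
GM = 4π² · a³ / T².
GM = 4π² · (5e+09)³ / (4.96454e+06)² m³/s² ≈ 2.002e+17 m³/s² = 2.002 × 10^17 m³/s².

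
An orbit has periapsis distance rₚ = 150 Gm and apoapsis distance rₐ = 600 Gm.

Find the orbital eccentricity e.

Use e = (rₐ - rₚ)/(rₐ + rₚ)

Convert to SI: rₚ = 150 Gm = 1.5e+11 m; rₐ = 600 Gm = 6e+11 m.
e = (rₐ − rₚ) / (rₐ + rₚ).
e = (6e+11 − 1.5e+11) / (6e+11 + 1.5e+11) = 4.5e+11 / 7.5e+11 ≈ 0.6.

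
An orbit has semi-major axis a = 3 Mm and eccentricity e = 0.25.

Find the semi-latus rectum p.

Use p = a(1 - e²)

Convert to SI: a = 3 Mm = 3e+06 m.
p = a (1 − e²).
p = 3e+06 · (1 − (0.25)²) = 3e+06 · 0.9375 ≈ 2.812e+06 m = 2.812 Mm.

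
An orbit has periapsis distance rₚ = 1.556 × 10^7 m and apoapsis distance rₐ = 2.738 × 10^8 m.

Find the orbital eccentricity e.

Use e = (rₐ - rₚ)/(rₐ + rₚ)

e = (rₐ − rₚ) / (rₐ + rₚ).
e = (2.738e+08 − 1.556e+07) / (2.738e+08 + 1.556e+07) = 2.5824e+08 / 2.8936e+08 ≈ 0.8925.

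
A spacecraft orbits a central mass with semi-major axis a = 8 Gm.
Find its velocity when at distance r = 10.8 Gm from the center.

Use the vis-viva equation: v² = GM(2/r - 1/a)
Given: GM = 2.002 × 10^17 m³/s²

Convert to SI: a = 8 Gm = 8e+09 m; r = 10.8 Gm = 1.08e+10 m.
Vis-viva: v = √(GM · (2/r − 1/a)).
2/r − 1/a = 2/1.08e+10 − 1/8e+09 = 6.01852e-11 m⁻¹.
v = √(2.002e+17 · 6.01852e-11) m/s ≈ 3471 m/s = 3.471 km/s.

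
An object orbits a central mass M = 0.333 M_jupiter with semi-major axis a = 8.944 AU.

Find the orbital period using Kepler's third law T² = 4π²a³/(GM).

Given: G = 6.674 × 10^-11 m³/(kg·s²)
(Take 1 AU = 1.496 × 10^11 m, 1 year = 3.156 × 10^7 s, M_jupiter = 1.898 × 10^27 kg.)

Convert to SI: a = 8.944 AU = 1.33802e+12 m; M = 0.333 M_jupiter = 6.32034e+26 kg.
GM = G · M = 6.674e-11 · 6.32034e+26 = 4.21819e+16 m³/s².
Kepler's third law: T = 2π √(a³ / GM).
Substituting a = 1.33802e+12 m and GM = 4.21819e+16 m³/s²:
T = 2π √((1.33802e+12)³ / 4.21819e+16) s
T ≈ 4.735e+10 s = 1500 years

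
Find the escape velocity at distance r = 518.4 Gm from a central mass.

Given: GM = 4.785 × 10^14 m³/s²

Convert to SI: r = 518.4 Gm = 5.184e+11 m.
Escape velocity comes from setting total energy to zero: ½v² − GM/r = 0 ⇒ v_esc = √(2GM / r).
v_esc = √(2 · 4.785e+14 / 5.184e+11) m/s ≈ 42.97 m/s = 42.97 m/s.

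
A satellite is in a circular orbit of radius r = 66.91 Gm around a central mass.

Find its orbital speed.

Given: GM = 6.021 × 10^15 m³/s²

Convert to SI: r = 66.91 Gm = 6.691e+10 m.
For a circular orbit, gravity supplies the centripetal force, so v = √(GM / r).
v = √(6.021e+15 / 6.691e+10) m/s ≈ 300 m/s = 300 m/s.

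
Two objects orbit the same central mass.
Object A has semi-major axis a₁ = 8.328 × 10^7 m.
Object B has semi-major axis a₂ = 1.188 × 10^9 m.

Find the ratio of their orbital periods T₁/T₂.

From Kepler's third law, (T₁/T₂)² = (a₁/a₂)³, so T₁/T₂ = (a₁/a₂)^(3/2).
a₁/a₂ = 8.328e+07 / 1.188e+09 = 0.070101.
T₁/T₂ = (0.070101)^(3/2) ≈ 0.01856.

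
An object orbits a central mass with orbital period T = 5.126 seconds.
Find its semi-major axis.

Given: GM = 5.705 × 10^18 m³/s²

Invert Kepler's third law: a = (GM · T² / (4π²))^(1/3).
Substituting T = 5.126 s and GM = 5.705e+18 m³/s²:
a = (5.705e+18 · (5.126)² / (4π²))^(1/3) m
a ≈ 1.56e+06 m = 1.56 Mm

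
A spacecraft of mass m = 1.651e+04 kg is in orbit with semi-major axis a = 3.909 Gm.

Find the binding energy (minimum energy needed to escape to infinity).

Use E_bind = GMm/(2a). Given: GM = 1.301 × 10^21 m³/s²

Convert to SI: a = 3.909 Gm = 3.909e+09 m.
Total orbital energy is E = −GMm/(2a); binding energy is E_bind = −E = GMm/(2a).
E_bind = 1.301e+21 · 1.651e+04 / (2 · 3.909e+09) J ≈ 2.747e+15 J = 2.747 PJ.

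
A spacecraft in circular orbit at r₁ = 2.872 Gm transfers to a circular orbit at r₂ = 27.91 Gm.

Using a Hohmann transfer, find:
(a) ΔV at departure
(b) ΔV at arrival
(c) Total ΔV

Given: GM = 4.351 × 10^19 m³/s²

Convert to SI: r₁ = 2.872 Gm = 2.872e+09 m; r₂ = 27.91 Gm = 2.791e+10 m.
Transfer semi-major axis: a_t = (r₁ + r₂)/2 = (2.872e+09 + 2.791e+10)/2 = 1.5391e+10 m.
Circular speeds: v₁ = √(GM/r₁) = 123084 m/s, v₂ = √(GM/r₂) = 39483.4 m/s.
Transfer speeds (vis-viva v² = GM(2/r − 1/a_t)): v₁ᵗ = 165748 m/s, v₂ᵗ = 17055.9 m/s.
(a) ΔV₁ = |v₁ᵗ − v₁| ≈ 4.266e+04 m/s = 42.66 km/s.
(b) ΔV₂ = |v₂ − v₂ᵗ| ≈ 2.243e+04 m/s = 22.43 km/s.
(c) ΔV_total = ΔV₁ + ΔV₂ ≈ 6.509e+04 m/s = 65.09 km/s.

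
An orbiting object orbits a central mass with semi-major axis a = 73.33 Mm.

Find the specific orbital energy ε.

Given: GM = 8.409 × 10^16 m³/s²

Convert to SI: a = 73.33 Mm = 7.333e+07 m.
ε = −GM / (2a).
ε = −8.409e+16 / (2 · 7.333e+07) J/kg ≈ -5.734e+08 J/kg = -573.4 MJ/kg.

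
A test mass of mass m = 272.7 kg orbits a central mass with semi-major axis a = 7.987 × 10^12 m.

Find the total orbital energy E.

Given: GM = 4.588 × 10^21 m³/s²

E = −GMm / (2a).
E = −4.588e+21 · 272.7 / (2 · 7.987e+12) J ≈ -7.832e+10 J = -78.32 GJ.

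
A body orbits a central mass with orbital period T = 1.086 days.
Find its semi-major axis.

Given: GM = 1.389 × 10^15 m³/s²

Convert to SI: T = 1.086 days = 93830.4 s.
Invert Kepler's third law: a = (GM · T² / (4π²))^(1/3).
Substituting T = 93830.4 s and GM = 1.389e+15 m³/s²:
a = (1.389e+15 · (93830.4)² / (4π²))^(1/3) m
a ≈ 6.766e+07 m = 67.66 Mm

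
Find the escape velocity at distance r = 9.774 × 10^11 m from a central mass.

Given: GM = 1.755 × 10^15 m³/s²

Escape velocity comes from setting total energy to zero: ½v² − GM/r = 0 ⇒ v_esc = √(2GM / r).
v_esc = √(2 · 1.755e+15 / 9.774e+11) m/s ≈ 59.93 m/s = 59.93 m/s.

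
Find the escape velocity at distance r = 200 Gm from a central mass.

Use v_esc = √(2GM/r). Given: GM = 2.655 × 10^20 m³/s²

Convert to SI: r = 200 Gm = 2e+11 m.
Escape velocity comes from setting total energy to zero: ½v² − GM/r = 0 ⇒ v_esc = √(2GM / r).
v_esc = √(2 · 2.655e+20 / 2e+11) m/s ≈ 5.153e+04 m/s = 51.53 km/s.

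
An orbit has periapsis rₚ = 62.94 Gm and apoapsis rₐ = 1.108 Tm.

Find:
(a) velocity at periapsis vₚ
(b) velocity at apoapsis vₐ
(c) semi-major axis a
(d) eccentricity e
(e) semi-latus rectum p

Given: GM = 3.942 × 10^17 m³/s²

Convert to SI: rₚ = 62.94 Gm = 6.294e+10 m; rₐ = 1.108 Tm = 1.108e+12 m.
(a) With a = (rₚ + rₐ)/2 = 5.8547e+11 m, vₚ = √(GM (2/rₚ − 1/a)) = √(3.942e+17 · (2/6.294e+10 − 1/5.8547e+11)) m/s ≈ 3443 m/s
(b) With a = (rₚ + rₐ)/2 = 5.8547e+11 m, vₐ = √(GM (2/rₐ − 1/a)) = √(3.942e+17 · (2/1.108e+12 − 1/5.8547e+11)) m/s ≈ 195.6 m/s
(c) a = (rₚ + rₐ)/2 = (6.294e+10 + 1.108e+12)/2 ≈ 5.855e+11 m
(d) e = (rₐ − rₚ)/(rₐ + rₚ) = (1.108e+12 − 6.294e+10)/(1.108e+12 + 6.294e+10) ≈ 0.8925
(e) From a = (rₚ + rₐ)/2 = 5.8547e+11 m and e = (rₐ − rₚ)/(rₐ + rₚ) = 0.892497, p = a(1 − e²) = 5.8547e+11 · (1 − (0.892497)²) ≈ 1.191e+11 m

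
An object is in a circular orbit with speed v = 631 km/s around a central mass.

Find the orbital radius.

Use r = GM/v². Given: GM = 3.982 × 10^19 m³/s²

Convert to SI: v = 631 km/s = 631000 m/s.
For a circular orbit, v² = GM / r, so r = GM / v².
r = 3.982e+19 / (631000)² m ≈ 1e+08 m = 100 Mm.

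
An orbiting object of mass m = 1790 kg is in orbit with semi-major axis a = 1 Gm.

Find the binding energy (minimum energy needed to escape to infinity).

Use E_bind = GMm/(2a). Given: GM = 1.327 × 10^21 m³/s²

Convert to SI: a = 1 Gm = 1e+09 m.
Total orbital energy is E = −GMm/(2a); binding energy is E_bind = −E = GMm/(2a).
E_bind = 1.327e+21 · 1790 / (2 · 1e+09) J ≈ 1.188e+15 J = 1.188 PJ.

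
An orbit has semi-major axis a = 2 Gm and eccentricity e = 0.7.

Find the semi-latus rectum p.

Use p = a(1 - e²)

Convert to SI: a = 2 Gm = 2e+09 m.
p = a (1 − e²).
p = 2e+09 · (1 − (0.7)²) = 2e+09 · 0.51 ≈ 1.02e+09 m = 1.02 Gm.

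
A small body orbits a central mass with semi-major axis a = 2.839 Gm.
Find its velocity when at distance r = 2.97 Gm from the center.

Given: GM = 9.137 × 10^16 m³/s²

Convert to SI: a = 2.839 Gm = 2.839e+09 m; r = 2.97 Gm = 2.97e+09 m.
Vis-viva: v = √(GM · (2/r − 1/a)).
2/r − 1/a = 2/2.97e+09 − 1/2.839e+09 = 3.21164e-10 m⁻¹.
v = √(9.137e+16 · 3.21164e-10) m/s ≈ 5417 m/s = 5.417 km/s.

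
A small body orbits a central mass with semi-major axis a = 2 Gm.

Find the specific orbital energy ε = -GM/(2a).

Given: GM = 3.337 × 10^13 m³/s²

Convert to SI: a = 2 Gm = 2e+09 m.
ε = −GM / (2a).
ε = −3.337e+13 / (2 · 2e+09) J/kg ≈ -8342 J/kg = -8.342 kJ/kg.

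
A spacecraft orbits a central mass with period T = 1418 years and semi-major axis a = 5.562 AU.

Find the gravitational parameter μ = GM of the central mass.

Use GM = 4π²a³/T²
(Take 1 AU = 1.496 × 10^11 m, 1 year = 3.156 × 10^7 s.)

Convert to SI: T = 1418 years = 4.47521e+10 s; a = 5.562 AU = 8.32075e+11 m.
GM = 4π² · a³ / T².
GM = 4π² · (8.32075e+11)³ / (4.47521e+10)² m³/s² ≈ 1.136e+16 m³/s² = 1.136 × 10^16 m³/s².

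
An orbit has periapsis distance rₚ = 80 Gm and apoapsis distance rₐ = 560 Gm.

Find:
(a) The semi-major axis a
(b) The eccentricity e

Convert to SI: rₚ = 80 Gm = 8e+10 m; rₐ = 560 Gm = 5.6e+11 m.
(a) a = (rₚ + rₐ) / 2 = (8e+10 + 5.6e+11) / 2 ≈ 3.2e+11 m = 320 Gm.
(b) e = (rₐ − rₚ) / (rₐ + rₚ) = (5.6e+11 − 8e+10) / (5.6e+11 + 8e+10) ≈ 0.75.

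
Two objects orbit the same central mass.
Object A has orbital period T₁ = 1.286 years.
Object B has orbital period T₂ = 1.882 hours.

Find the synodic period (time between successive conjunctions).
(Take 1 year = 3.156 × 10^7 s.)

Convert to SI: T₁ = 1.286 years = 4.05862e+07 s; T₂ = 1.882 hours = 6775.2 s.
T_syn = |T₁ · T₂ / (T₁ − T₂)|.
T_syn = |4.05862e+07 · 6775.2 / (4.05862e+07 − 6775.2)| s ≈ 6776 s = 1.882 hours.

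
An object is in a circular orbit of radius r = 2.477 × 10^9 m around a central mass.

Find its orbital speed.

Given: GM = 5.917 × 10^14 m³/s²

For a circular orbit, gravity supplies the centripetal force, so v = √(GM / r).
v = √(5.917e+14 / 2.477e+09) m/s ≈ 488.8 m/s = 488.8 m/s.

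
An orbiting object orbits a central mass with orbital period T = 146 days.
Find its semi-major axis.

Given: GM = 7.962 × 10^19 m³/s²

Convert to SI: T = 146 days = 1.26144e+07 s.
Invert Kepler's third law: a = (GM · T² / (4π²))^(1/3).
Substituting T = 1.26144e+07 s and GM = 7.962e+19 m³/s²:
a = (7.962e+19 · (1.26144e+07)² / (4π²))^(1/3) m
a ≈ 6.846e+10 m = 68.46 Gm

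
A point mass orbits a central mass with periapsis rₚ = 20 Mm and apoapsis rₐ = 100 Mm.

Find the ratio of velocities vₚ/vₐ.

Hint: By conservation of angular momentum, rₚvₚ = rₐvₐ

Convert to SI: rₚ = 20 Mm = 2e+07 m; rₐ = 100 Mm = 1e+08 m.
Conservation of angular momentum gives rₚvₚ = rₐvₐ, so vₚ/vₐ = rₐ/rₚ.
vₚ/vₐ = 1e+08 / 2e+07 ≈ 5.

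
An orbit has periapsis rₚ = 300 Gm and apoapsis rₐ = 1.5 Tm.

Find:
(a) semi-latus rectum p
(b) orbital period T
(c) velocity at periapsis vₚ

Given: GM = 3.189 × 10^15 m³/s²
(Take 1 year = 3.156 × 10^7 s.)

Convert to SI: rₚ = 300 Gm = 3e+11 m; rₐ = 1.5 Tm = 1.5e+12 m.
(a) From a = (rₚ + rₐ)/2 = 9e+11 m and e = (rₐ − rₚ)/(rₐ + rₚ) = 0.666667, p = a(1 − e²) = 9e+11 · (1 − (0.666667)²) ≈ 5e+11 m
(b) With a = (rₚ + rₐ)/2 = 9e+11 m, T = 2π √(a³/GM) = 2π √((9e+11)³/3.189e+15) s ≈ 9.5e+10 s
(c) With a = (rₚ + rₐ)/2 = 9e+11 m, vₚ = √(GM (2/rₚ − 1/a)) = √(3.189e+15 · (2/3e+11 − 1/9e+11)) m/s ≈ 133.1 m/s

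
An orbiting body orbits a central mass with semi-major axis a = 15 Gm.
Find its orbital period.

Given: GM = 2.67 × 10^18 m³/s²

Convert to SI: a = 15 Gm = 1.5e+10 m.
Kepler's third law: T = 2π √(a³ / GM).
Substituting a = 1.5e+10 m and GM = 2.67e+18 m³/s²:
T = 2π √((1.5e+10)³ / 2.67e+18) s
T ≈ 7.064e+06 s = 81.76 days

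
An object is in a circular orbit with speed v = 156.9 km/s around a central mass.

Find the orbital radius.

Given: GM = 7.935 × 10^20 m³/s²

Convert to SI: v = 156.9 km/s = 156900 m/s.
For a circular orbit, v² = GM / r, so r = GM / v².
r = 7.935e+20 / (156900)² m ≈ 3.223e+10 m = 32.23 Gm.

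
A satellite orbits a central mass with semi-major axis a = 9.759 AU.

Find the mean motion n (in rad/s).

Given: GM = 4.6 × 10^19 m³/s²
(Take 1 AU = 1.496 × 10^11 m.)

Convert to SI: a = 9.759 AU = 1.45995e+12 m.
n = √(GM / a³).
n = √(4.6e+19 / (1.45995e+12)³) rad/s ≈ 3.845e-09 rad/s.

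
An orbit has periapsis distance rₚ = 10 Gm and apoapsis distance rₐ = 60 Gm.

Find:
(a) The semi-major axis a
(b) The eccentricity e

Convert to SI: rₚ = 10 Gm = 1e+10 m; rₐ = 60 Gm = 6e+10 m.
(a) a = (rₚ + rₐ) / 2 = (1e+10 + 6e+10) / 2 ≈ 3.5e+10 m = 35 Gm.
(b) e = (rₐ − rₚ) / (rₐ + rₚ) = (6e+10 − 1e+10) / (6e+10 + 1e+10) ≈ 0.7143.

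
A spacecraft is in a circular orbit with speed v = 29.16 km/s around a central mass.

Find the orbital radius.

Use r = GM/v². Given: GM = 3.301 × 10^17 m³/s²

Convert to SI: v = 29.16 km/s = 29160 m/s.
For a circular orbit, v² = GM / r, so r = GM / v².
r = 3.301e+17 / (29160)² m ≈ 3.882e+08 m = 388.2 Mm.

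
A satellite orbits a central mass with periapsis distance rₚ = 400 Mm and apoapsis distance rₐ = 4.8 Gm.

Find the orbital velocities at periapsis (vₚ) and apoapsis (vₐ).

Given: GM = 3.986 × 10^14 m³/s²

Convert to SI: rₚ = 400 Mm = 4e+08 m; rₐ = 4.8 Gm = 4.8e+09 m.
Use the vis-viva equation v² = GM(2/r − 1/a) with a = (rₚ + rₐ)/2 = (4e+08 + 4.8e+09)/2 = 2.6e+09 m.
vₚ = √(GM · (2/rₚ − 1/a)) = √(3.986e+14 · (2/4e+08 − 1/2.6e+09)) m/s ≈ 1356 m/s = 1.356 km/s.
vₐ = √(GM · (2/rₐ − 1/a)) = √(3.986e+14 · (2/4.8e+09 − 1/2.6e+09)) m/s ≈ 113 m/s = 113 m/s.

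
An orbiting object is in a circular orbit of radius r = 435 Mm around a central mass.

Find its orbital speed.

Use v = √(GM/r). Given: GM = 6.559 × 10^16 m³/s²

Convert to SI: r = 435 Mm = 4.35e+08 m.
For a circular orbit, gravity supplies the centripetal force, so v = √(GM / r).
v = √(6.559e+16 / 4.35e+08) m/s ≈ 1.228e+04 m/s = 12.28 km/s.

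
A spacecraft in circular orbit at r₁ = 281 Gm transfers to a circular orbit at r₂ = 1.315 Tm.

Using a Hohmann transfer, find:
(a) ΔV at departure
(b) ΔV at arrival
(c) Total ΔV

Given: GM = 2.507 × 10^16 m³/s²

Convert to SI: r₁ = 281 Gm = 2.81e+11 m; r₂ = 1.315 Tm = 1.315e+12 m.
Transfer semi-major axis: a_t = (r₁ + r₂)/2 = (2.81e+11 + 1.315e+12)/2 = 7.98e+11 m.
Circular speeds: v₁ = √(GM/r₁) = 298.692 m/s, v₂ = √(GM/r₂) = 138.075 m/s.
Transfer speeds (vis-viva v² = GM(2/r − 1/a_t)): v₁ᵗ = 383.429 m/s, v₂ᵗ = 81.9343 m/s.
(a) ΔV₁ = |v₁ᵗ − v₁| ≈ 84.74 m/s = 84.74 m/s.
(b) ΔV₂ = |v₂ − v₂ᵗ| ≈ 56.14 m/s = 56.14 m/s.
(c) ΔV_total = ΔV₁ + ΔV₂ ≈ 140.9 m/s = 140.9 m/s.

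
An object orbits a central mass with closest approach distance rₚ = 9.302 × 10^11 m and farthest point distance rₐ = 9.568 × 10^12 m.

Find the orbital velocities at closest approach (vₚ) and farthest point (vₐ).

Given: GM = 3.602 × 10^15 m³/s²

Use the vis-viva equation v² = GM(2/r − 1/a) with a = (rₚ + rₐ)/2 = (9.302e+11 + 9.568e+12)/2 = 5.2491e+12 m.
vₚ = √(GM · (2/rₚ − 1/a)) = √(3.602e+15 · (2/9.302e+11 − 1/5.2491e+12)) m/s ≈ 84.01 m/s = 84.01 m/s.
vₐ = √(GM · (2/rₐ − 1/a)) = √(3.602e+15 · (2/9.568e+12 − 1/5.2491e+12)) m/s ≈ 8.168 m/s = 8.168 m/s.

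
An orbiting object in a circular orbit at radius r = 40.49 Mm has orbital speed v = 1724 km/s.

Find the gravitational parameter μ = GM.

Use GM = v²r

Convert to SI: r = 40.49 Mm = 4.049e+07 m; v = 1724 km/s = 1.724e+06 m/s.
For a circular orbit v² = GM/r, so GM = v² · r.
GM = (1.724e+06)² · 4.049e+07 m³/s² ≈ 1.203e+20 m³/s² = 1.203 × 10^20 m³/s².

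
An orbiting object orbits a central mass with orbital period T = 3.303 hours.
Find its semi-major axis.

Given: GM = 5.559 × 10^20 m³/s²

Convert to SI: T = 3.303 hours = 11890.8 s.
Invert Kepler's third law: a = (GM · T² / (4π²))^(1/3).
Substituting T = 11890.8 s and GM = 5.559e+20 m³/s²:
a = (5.559e+20 · (11890.8)² / (4π²))^(1/3) m
a ≈ 1.258e+09 m = 1.258 × 10^9 m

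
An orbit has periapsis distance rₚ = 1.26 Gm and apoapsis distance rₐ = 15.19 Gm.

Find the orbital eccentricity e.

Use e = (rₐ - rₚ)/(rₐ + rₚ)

Convert to SI: rₚ = 1.26 Gm = 1.26e+09 m; rₐ = 15.19 Gm = 1.519e+10 m.
e = (rₐ − rₚ) / (rₐ + rₚ).
e = (1.519e+10 − 1.26e+09) / (1.519e+10 + 1.26e+09) = 1.393e+10 / 1.645e+10 ≈ 0.8468.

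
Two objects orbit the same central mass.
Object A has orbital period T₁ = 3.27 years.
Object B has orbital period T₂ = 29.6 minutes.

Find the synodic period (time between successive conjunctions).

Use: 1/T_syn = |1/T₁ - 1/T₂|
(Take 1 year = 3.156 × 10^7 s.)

Convert to SI: T₁ = 3.27 years = 1.03201e+08 s; T₂ = 29.6 minutes = 1776 s.
T_syn = |T₁ · T₂ / (T₁ − T₂)|.
T_syn = |1.03201e+08 · 1776 / (1.03201e+08 − 1776)| s ≈ 1776 s = 29.6 minutes.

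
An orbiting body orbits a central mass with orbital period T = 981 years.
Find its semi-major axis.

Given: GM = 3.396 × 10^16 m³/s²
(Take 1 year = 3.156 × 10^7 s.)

Convert to SI: T = 981 years = 3.09604e+10 s.
Invert Kepler's third law: a = (GM · T² / (4π²))^(1/3).
Substituting T = 3.09604e+10 s and GM = 3.396e+16 m³/s²:
a = (3.396e+16 · (3.09604e+10)² / (4π²))^(1/3) m
a ≈ 9.377e+11 m = 937.7 Gm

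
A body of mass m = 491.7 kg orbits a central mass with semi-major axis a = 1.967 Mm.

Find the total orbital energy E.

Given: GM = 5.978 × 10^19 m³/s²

Convert to SI: a = 1.967 Mm = 1.967e+06 m.
E = −GMm / (2a).
E = −5.978e+19 · 491.7 / (2 · 1.967e+06) J ≈ -7.472e+15 J = -7.472 PJ.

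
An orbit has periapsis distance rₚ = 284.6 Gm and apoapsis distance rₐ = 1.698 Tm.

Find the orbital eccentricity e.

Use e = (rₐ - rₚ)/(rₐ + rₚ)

Convert to SI: rₚ = 284.6 Gm = 2.846e+11 m; rₐ = 1.698 Tm = 1.698e+12 m.
e = (rₐ − rₚ) / (rₐ + rₚ).
e = (1.698e+12 − 2.846e+11) / (1.698e+12 + 2.846e+11) = 1.4134e+12 / 1.9826e+12 ≈ 0.7129.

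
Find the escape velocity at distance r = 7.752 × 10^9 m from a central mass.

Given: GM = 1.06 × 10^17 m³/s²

Escape velocity comes from setting total energy to zero: ½v² − GM/r = 0 ⇒ v_esc = √(2GM / r).
v_esc = √(2 · 1.06e+17 / 7.752e+09) m/s ≈ 5230 m/s = 5.23 km/s.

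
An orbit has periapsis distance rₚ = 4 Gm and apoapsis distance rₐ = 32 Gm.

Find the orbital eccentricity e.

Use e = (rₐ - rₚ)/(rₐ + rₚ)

Convert to SI: rₚ = 4 Gm = 4e+09 m; rₐ = 32 Gm = 3.2e+10 m.
e = (rₐ − rₚ) / (rₐ + rₚ).
e = (3.2e+10 − 4e+09) / (3.2e+10 + 4e+09) = 2.8e+10 / 3.6e+10 ≈ 0.7778.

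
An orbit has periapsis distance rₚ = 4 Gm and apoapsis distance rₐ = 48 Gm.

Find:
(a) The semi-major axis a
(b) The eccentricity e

Convert to SI: rₚ = 4 Gm = 4e+09 m; rₐ = 48 Gm = 4.8e+10 m.
(a) a = (rₚ + rₐ) / 2 = (4e+09 + 4.8e+10) / 2 ≈ 2.6e+10 m = 26 Gm.
(b) e = (rₐ − rₚ) / (rₐ + rₚ) = (4.8e+10 − 4e+09) / (4.8e+10 + 4e+09) ≈ 0.8462.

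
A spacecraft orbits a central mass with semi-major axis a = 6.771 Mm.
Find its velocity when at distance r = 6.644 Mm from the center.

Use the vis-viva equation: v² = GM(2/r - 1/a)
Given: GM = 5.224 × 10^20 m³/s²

Convert to SI: a = 6.771 Mm = 6.771e+06 m; r = 6.644 Mm = 6.644e+06 m.
Vis-viva: v = √(GM · (2/r − 1/a)).
2/r − 1/a = 2/6.644e+06 − 1/6.771e+06 = 1.53335e-07 m⁻¹.
v = √(5.224e+20 · 1.53335e-07) m/s ≈ 8.95e+06 m/s = 8950 km/s.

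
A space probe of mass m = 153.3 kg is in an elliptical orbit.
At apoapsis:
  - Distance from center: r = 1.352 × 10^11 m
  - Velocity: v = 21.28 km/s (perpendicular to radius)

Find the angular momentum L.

Convert to SI: v = 21.28 km/s = 21280 m/s.
Since v is perpendicular to r, L = m · v · r.
L = 153.3 · 21280 · 1.352e+11 kg·m²/s ≈ 4.411e+17 kg·m²/s.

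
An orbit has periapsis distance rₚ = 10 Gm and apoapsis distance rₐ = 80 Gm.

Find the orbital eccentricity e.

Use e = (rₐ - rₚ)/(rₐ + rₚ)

Convert to SI: rₚ = 10 Gm = 1e+10 m; rₐ = 80 Gm = 8e+10 m.
e = (rₐ − rₚ) / (rₐ + rₚ).
e = (8e+10 − 1e+10) / (8e+10 + 1e+10) = 7e+10 / 9e+10 ≈ 0.7778.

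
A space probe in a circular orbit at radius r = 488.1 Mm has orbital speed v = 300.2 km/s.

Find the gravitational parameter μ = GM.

Convert to SI: r = 488.1 Mm = 4.881e+08 m; v = 300.2 km/s = 300200 m/s.
For a circular orbit v² = GM/r, so GM = v² · r.
GM = (300200)² · 4.881e+08 m³/s² ≈ 4.399e+19 m³/s² = 4.399 × 10^19 m³/s².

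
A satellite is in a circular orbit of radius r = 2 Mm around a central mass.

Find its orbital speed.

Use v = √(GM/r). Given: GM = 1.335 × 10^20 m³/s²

Convert to SI: r = 2 Mm = 2e+06 m.
For a circular orbit, gravity supplies the centripetal force, so v = √(GM / r).
v = √(1.335e+20 / 2e+06) m/s ≈ 8.17e+06 m/s = 8170 km/s.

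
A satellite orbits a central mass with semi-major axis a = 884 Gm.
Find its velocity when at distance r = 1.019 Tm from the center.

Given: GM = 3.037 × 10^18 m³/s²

Convert to SI: a = 884 Gm = 8.84e+11 m; r = 1.019 Tm = 1.019e+12 m.
Vis-viva: v = √(GM · (2/r − 1/a)).
2/r − 1/a = 2/1.019e+12 − 1/8.84e+11 = 8.31487e-13 m⁻¹.
v = √(3.037e+18 · 8.31487e-13) m/s ≈ 1589 m/s = 1.589 km/s.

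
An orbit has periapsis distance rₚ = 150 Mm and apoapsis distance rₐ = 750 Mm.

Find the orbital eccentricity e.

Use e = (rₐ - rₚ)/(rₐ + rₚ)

Convert to SI: rₚ = 150 Mm = 1.5e+08 m; rₐ = 750 Mm = 7.5e+08 m.
e = (rₐ − rₚ) / (rₐ + rₚ).
e = (7.5e+08 − 1.5e+08) / (7.5e+08 + 1.5e+08) = 6e+08 / 9e+08 ≈ 0.6667.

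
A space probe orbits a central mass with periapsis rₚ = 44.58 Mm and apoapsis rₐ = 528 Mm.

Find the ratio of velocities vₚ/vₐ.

Convert to SI: rₚ = 44.58 Mm = 4.458e+07 m; rₐ = 528 Mm = 5.28e+08 m.
Conservation of angular momentum gives rₚvₚ = rₐvₐ, so vₚ/vₐ = rₐ/rₚ.
vₚ/vₐ = 5.28e+08 / 4.458e+07 ≈ 11.84.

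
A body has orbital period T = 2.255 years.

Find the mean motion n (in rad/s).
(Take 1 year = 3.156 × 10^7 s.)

Convert to SI: T = 2.255 years = 7.11678e+07 s.
n = 2π / T.
n = 2π / 7.11678e+07 s ≈ 8.829e-08 rad/s.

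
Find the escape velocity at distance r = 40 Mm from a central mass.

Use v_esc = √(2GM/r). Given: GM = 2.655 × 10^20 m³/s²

Convert to SI: r = 40 Mm = 4e+07 m.
Escape velocity comes from setting total energy to zero: ½v² − GM/r = 0 ⇒ v_esc = √(2GM / r).
v_esc = √(2 · 2.655e+20 / 4e+07) m/s ≈ 3.643e+06 m/s = 3643 km/s.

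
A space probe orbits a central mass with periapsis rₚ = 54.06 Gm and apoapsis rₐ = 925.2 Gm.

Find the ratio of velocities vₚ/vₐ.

Convert to SI: rₚ = 54.06 Gm = 5.406e+10 m; rₐ = 925.2 Gm = 9.252e+11 m.
Conservation of angular momentum gives rₚvₚ = rₐvₐ, so vₚ/vₐ = rₐ/rₚ.
vₚ/vₐ = 9.252e+11 / 5.406e+10 ≈ 17.11.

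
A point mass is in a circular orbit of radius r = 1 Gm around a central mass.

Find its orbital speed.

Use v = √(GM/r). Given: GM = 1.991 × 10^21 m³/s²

Convert to SI: r = 1 Gm = 1e+09 m.
For a circular orbit, gravity supplies the centripetal force, so v = √(GM / r).
v = √(1.991e+21 / 1e+09) m/s ≈ 1.411e+06 m/s = 1411 km/s.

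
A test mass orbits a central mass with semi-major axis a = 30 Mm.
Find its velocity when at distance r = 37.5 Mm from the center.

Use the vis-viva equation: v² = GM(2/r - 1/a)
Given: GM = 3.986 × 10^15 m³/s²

Convert to SI: a = 30 Mm = 3e+07 m; r = 37.5 Mm = 3.75e+07 m.
Vis-viva: v = √(GM · (2/r − 1/a)).
2/r − 1/a = 2/3.75e+07 − 1/3e+07 = 2e-08 m⁻¹.
v = √(3.986e+15 · 2e-08) m/s ≈ 8929 m/s = 8.929 km/s.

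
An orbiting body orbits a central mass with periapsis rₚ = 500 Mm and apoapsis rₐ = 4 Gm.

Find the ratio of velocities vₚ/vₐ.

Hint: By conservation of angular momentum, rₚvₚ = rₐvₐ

Convert to SI: rₚ = 500 Mm = 5e+08 m; rₐ = 4 Gm = 4e+09 m.
Conservation of angular momentum gives rₚvₚ = rₐvₐ, so vₚ/vₐ = rₐ/rₚ.
vₚ/vₐ = 4e+09 / 5e+08 ≈ 8.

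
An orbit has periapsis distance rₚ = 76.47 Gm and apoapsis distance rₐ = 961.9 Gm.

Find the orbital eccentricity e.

Convert to SI: rₚ = 76.47 Gm = 7.647e+10 m; rₐ = 961.9 Gm = 9.619e+11 m.
e = (rₐ − rₚ) / (rₐ + rₚ).
e = (9.619e+11 − 7.647e+10) / (9.619e+11 + 7.647e+10) = 8.8543e+11 / 1.03837e+12 ≈ 0.8527.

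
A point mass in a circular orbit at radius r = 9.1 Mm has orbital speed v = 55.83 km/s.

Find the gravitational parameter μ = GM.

Convert to SI: r = 9.1 Mm = 9.1e+06 m; v = 55.83 km/s = 55830 m/s.
For a circular orbit v² = GM/r, so GM = v² · r.
GM = (55830)² · 9.1e+06 m³/s² ≈ 2.836e+16 m³/s² = 2.836 × 10^16 m³/s².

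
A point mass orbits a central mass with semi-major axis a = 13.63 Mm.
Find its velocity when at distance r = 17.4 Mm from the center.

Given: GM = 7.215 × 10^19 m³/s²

Convert to SI: a = 13.63 Mm = 1.363e+07 m; r = 17.4 Mm = 1.74e+07 m.
Vis-viva: v = √(GM · (2/r − 1/a)).
2/r − 1/a = 2/1.74e+07 − 1/1.363e+07 = 4.1575e-08 m⁻¹.
v = √(7.215e+19 · 4.1575e-08) m/s ≈ 1.732e+06 m/s = 1732 km/s.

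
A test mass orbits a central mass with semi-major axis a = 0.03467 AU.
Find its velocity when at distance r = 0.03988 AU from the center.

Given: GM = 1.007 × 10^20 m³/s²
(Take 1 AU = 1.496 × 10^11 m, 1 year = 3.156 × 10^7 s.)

Convert to SI: a = 0.03467 AU = 5.18663e+09 m; r = 0.03988 AU = 5.96605e+09 m.
Vis-viva: v = √(GM · (2/r − 1/a)).
2/r − 1/a = 2/5.96605e+09 − 1/5.18663e+09 = 1.42427e-10 m⁻¹.
v = √(1.007e+20 · 1.42427e-10) m/s ≈ 1.198e+05 m/s = 25.26 AU/year.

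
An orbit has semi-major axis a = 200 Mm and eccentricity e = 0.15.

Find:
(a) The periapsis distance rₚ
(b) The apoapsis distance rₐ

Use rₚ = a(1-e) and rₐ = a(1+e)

Convert to SI: a = 200 Mm = 2e+08 m.
(a) rₚ = a(1 − e) = 2e+08 · (1 − 0.15) = 2e+08 · 0.85 ≈ 1.7e+08 m = 170 Mm.
(b) rₐ = a(1 + e) = 2e+08 · (1 + 0.15) = 2e+08 · 1.15 ≈ 2.3e+08 m = 230 Mm.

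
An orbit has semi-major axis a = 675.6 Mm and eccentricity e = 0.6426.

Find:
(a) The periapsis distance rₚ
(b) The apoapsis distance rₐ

Convert to SI: a = 675.6 Mm = 6.756e+08 m.
(a) rₚ = a(1 − e) = 6.756e+08 · (1 − 0.6426) = 6.756e+08 · 0.3574 ≈ 2.415e+08 m = 241.5 Mm.
(b) rₐ = a(1 + e) = 6.756e+08 · (1 + 0.6426) = 6.756e+08 · 1.6426 ≈ 1.11e+09 m = 1.11 Gm.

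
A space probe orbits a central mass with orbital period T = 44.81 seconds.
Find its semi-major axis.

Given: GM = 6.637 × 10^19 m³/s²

Invert Kepler's third law: a = (GM · T² / (4π²))^(1/3).
Substituting T = 44.81 s and GM = 6.637e+19 m³/s²:
a = (6.637e+19 · (44.81)² / (4π²))^(1/3) m
a ≈ 1.5e+07 m = 15 Mm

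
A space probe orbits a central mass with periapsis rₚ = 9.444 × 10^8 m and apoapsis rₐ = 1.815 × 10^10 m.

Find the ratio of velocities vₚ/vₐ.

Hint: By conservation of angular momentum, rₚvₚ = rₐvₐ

Conservation of angular momentum gives rₚvₚ = rₐvₐ, so vₚ/vₐ = rₐ/rₚ.
vₚ/vₐ = 1.815e+10 / 9.444e+08 ≈ 19.22.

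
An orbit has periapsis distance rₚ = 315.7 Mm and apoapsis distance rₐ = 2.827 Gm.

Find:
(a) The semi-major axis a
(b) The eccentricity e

Convert to SI: rₚ = 315.7 Mm = 3.157e+08 m; rₐ = 2.827 Gm = 2.827e+09 m.
(a) a = (rₚ + rₐ) / 2 = (3.157e+08 + 2.827e+09) / 2 ≈ 1.571e+09 m = 1.571 Gm.
(b) e = (rₐ − rₚ) / (rₐ + rₚ) = (2.827e+09 − 3.157e+08) / (2.827e+09 + 3.157e+08) ≈ 0.7991.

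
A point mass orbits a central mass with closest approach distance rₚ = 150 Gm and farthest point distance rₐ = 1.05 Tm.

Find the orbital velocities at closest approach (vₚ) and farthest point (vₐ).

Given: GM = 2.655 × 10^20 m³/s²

Convert to SI: rₚ = 150 Gm = 1.5e+11 m; rₐ = 1.05 Tm = 1.05e+12 m.
Use the vis-viva equation v² = GM(2/r − 1/a) with a = (rₚ + rₐ)/2 = (1.5e+11 + 1.05e+12)/2 = 6e+11 m.
vₚ = √(GM · (2/rₚ − 1/a)) = √(2.655e+20 · (2/1.5e+11 − 1/6e+11)) m/s ≈ 5.566e+04 m/s = 55.66 km/s.
vₐ = √(GM · (2/rₐ − 1/a)) = √(2.655e+20 · (2/1.05e+12 − 1/6e+11)) m/s ≈ 7951 m/s = 7.951 km/s.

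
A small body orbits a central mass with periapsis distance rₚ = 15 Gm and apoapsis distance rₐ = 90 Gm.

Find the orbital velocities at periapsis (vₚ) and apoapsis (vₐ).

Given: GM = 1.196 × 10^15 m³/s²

Convert to SI: rₚ = 15 Gm = 1.5e+10 m; rₐ = 90 Gm = 9e+10 m.
Use the vis-viva equation v² = GM(2/r − 1/a) with a = (rₚ + rₐ)/2 = (1.5e+10 + 9e+10)/2 = 5.25e+10 m.
vₚ = √(GM · (2/rₚ − 1/a)) = √(1.196e+15 · (2/1.5e+10 − 1/5.25e+10)) m/s ≈ 369.7 m/s = 369.7 m/s.
vₐ = √(GM · (2/rₐ − 1/a)) = √(1.196e+15 · (2/9e+10 − 1/5.25e+10)) m/s ≈ 61.62 m/s = 61.62 m/s.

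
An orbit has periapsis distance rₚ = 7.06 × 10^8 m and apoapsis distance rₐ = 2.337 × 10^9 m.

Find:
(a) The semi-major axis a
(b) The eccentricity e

(a) a = (rₚ + rₐ) / 2 = (7.06e+08 + 2.337e+09) / 2 ≈ 1.522e+09 m = 1.522 × 10^9 m.
(b) e = (rₐ − rₚ) / (rₐ + rₚ) = (2.337e+09 − 7.06e+08) / (2.337e+09 + 7.06e+08) ≈ 0.536.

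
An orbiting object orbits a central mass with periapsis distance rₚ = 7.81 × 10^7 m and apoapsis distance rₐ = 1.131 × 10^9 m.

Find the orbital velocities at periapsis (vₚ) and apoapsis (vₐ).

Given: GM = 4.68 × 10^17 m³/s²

Use the vis-viva equation v² = GM(2/r − 1/a) with a = (rₚ + rₐ)/2 = (7.81e+07 + 1.131e+09)/2 = 6.0455e+08 m.
vₚ = √(GM · (2/rₚ − 1/a)) = √(4.68e+17 · (2/7.81e+07 − 1/6.0455e+08)) m/s ≈ 1.059e+05 m/s = 105.9 km/s.
vₐ = √(GM · (2/rₐ − 1/a)) = √(4.68e+17 · (2/1.131e+09 − 1/6.0455e+08)) m/s ≈ 7311 m/s = 7.311 km/s.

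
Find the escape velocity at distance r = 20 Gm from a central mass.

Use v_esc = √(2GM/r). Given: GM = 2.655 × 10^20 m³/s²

Convert to SI: r = 20 Gm = 2e+10 m.
Escape velocity comes from setting total energy to zero: ½v² − GM/r = 0 ⇒ v_esc = √(2GM / r).
v_esc = √(2 · 2.655e+20 / 2e+10) m/s ≈ 1.629e+05 m/s = 162.9 km/s.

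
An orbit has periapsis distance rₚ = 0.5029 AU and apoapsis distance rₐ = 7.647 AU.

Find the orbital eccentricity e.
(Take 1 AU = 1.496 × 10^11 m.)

Convert to SI: rₚ = 0.5029 AU = 7.52338e+10 m; rₐ = 7.647 AU = 1.14399e+12 m.
e = (rₐ − rₚ) / (rₐ + rₚ).
e = (1.14399e+12 − 7.52338e+10) / (1.14399e+12 + 7.52338e+10) = 1.06876e+12 / 1.21923e+12 ≈ 0.8766.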